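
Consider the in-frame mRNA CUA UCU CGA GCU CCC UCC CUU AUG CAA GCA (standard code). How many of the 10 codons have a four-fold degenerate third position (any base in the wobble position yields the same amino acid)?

8

Codon 1 CUA (Leu): third position 4-fold.
Codon 2 UCU (Ser): third position 4-fold.
Codon 3 CGA (Arg): third position 4-fold.
Codon 4 GCU (Ala): third position 4-fold.
Codon 5 CCC (Pro): third position 4-fold.
Codon 6 UCC (Ser): third position 4-fold.
Codon 7 CUU (Leu): third position 4-fold.
Codon 8 AUG (Met): third position 1-fold.
Codon 9 CAA (Gln): third position 2-fold.
Codon 10 GCA (Ala): third position 4-fold.
Four-fold degenerate third positions: 8.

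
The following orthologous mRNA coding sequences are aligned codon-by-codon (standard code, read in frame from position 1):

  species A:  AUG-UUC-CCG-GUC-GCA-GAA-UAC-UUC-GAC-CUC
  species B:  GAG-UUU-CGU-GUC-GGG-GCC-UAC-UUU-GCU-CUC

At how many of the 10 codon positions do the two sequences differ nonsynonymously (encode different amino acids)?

Codon 1: AUG Met / GAG Glu — nonsynonymous.
Codon 2: UUC Phe / UUU Phe — synonymous.
Codon 3: CCG Pro / CGU Arg — nonsynonymous.
Codon 4: GUC Val / GUC Val — identical.
Codon 5: GCA Ala / GGG Gly — nonsynonymous.
Codon 6: GAA Glu / GCC Ala — nonsynonymous.
Codon 7: UAC Tyr / UAC Tyr — identical.
Codon 8: UUC Phe / UUU Phe — synonymous.
Codon 9: GAC Asp / GCU Ala — nonsynonymous.
Codon 10: CUC Leu / CUC Leu — identical.
Nonsynonymous differences: 5.

5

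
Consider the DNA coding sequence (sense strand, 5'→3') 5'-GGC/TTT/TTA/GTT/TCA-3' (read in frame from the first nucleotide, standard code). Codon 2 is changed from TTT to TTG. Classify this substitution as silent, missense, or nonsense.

missense

Position 6 falls in codon 2: TTT → Phe.
After the substitution the codon is TTG → Leu.
Phe ≠ Leu, so this is a missense mutation.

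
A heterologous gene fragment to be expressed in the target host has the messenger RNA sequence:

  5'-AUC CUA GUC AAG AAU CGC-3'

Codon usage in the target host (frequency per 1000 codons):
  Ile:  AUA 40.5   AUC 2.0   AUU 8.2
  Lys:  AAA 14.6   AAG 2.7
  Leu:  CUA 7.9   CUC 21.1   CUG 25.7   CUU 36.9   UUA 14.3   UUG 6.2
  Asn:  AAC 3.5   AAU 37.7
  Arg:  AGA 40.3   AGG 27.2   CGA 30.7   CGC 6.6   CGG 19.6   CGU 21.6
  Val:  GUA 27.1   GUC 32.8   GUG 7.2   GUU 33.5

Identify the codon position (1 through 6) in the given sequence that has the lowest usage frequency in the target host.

Codon 1 AUC (Ile): 2.0 per 1000.
Codon 2 CUA (Leu): 7.9 per 1000.
Codon 3 GUC (Val): 32.8 per 1000.
Codon 4 AAG (Lys): 2.7 per 1000.
Codon 5 AAU (Asn): 37.7 per 1000.
Codon 6 CGC (Arg): 6.6 per 1000.
Lowest frequency is 2.0 at codon 1.

1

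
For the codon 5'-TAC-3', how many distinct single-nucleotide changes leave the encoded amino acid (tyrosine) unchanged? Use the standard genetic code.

Position 1: none → 0 synonymous.
Position 2: none → 0 synonymous.
Position 3: TAT → 1 synonymous.
Total: 0 + 0 + 1 = 1.

1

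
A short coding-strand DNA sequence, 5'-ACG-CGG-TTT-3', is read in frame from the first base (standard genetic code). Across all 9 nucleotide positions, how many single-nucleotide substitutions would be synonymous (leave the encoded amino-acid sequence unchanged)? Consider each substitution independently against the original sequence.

8

Codon 1 (ACG, Thr): 3 synonymous substitutions.
Codon 2 (CGG, Arg): 4 synonymous substitutions.
Codon 3 (TTT, Phe): 1 synonymous substitution.
Total: 3 + 4 + 1 = 8.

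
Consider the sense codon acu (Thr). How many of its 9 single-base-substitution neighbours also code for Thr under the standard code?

3

Position 1: none → 0 synonymous.
Position 2: none → 0 synonymous.
Position 3: ACC, ACA, ACG → 3 synonymous.
Total: 0 + 0 + 3 = 3.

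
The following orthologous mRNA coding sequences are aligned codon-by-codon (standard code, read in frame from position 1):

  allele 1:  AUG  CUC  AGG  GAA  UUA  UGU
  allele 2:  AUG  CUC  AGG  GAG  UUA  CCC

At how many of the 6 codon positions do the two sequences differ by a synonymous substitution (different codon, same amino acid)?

1

Codon 1: AUG Met / AUG Met — identical.
Codon 2: CUC Leu / CUC Leu — identical.
Codon 3: AGG Arg / AGG Arg — identical.
Codon 4: GAA Glu / GAG Glu — synonymous.
Codon 5: UUA Leu / UUA Leu — identical.
Codon 6: UGU Cys / CCC Pro — nonsynonymous.
Synonymous differences: 1.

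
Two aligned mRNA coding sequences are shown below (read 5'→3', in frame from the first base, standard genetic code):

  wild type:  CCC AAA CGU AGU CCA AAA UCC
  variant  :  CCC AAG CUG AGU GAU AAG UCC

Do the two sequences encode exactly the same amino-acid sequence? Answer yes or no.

Codon 1: CCC Pro / CCC Pro — identical.
Codon 2: AAA Lys / AAG Lys — synonymous.
Codon 3: CGU Arg / CUG Leu — nonsynonymous.
Codon 4: AGU Ser / AGU Ser — identical.
Codon 5: CCA Pro / GAU Asp — nonsynonymous.
Codon 6: AAA Lys / AAG Lys — synonymous.
Codon 7: UCC Ser / UCC Ser — identical.
Nonsynonymous differences: 2 → different protein.

no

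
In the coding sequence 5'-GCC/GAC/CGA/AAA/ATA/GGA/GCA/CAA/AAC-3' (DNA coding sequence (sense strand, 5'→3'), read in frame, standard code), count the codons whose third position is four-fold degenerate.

4

Codon 1 GCC (Ala): third position 4-fold.
Codon 2 GAC (Asp): third position 2-fold.
Codon 3 CGA (Arg): third position 4-fold.
Codon 4 AAA (Lys): third position 2-fold.
Codon 5 ATA (Ile): third position 3-fold.
Codon 6 GGA (Gly): third position 4-fold.
Codon 7 GCA (Ala): third position 4-fold.
Codon 8 CAA (Gln): third position 2-fold.
Codon 9 AAC (Asn): third position 2-fold.
Four-fold degenerate third positions: 4.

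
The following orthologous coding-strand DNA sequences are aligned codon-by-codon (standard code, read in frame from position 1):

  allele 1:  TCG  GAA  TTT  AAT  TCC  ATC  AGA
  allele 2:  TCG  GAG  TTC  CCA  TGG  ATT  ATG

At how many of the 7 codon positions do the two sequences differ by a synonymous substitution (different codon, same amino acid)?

3

Codon 1: TCG Ser / TCG Ser — identical.
Codon 2: GAA Glu / GAG Glu — synonymous.
Codon 3: TTT Phe / TTC Phe — synonymous.
Codon 4: AAT Asn / CCA Pro — nonsynonymous.
Codon 5: TCC Ser / TGG Trp — nonsynonymous.
Codon 6: ATC Ile / ATT Ile — synonymous.
Codon 7: AGA Arg / ATG Met — nonsynonymous.
Synonymous differences: 3.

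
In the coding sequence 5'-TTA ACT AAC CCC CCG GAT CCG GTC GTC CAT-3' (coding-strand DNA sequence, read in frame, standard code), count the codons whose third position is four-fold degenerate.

6

Codon 1 TTA (Leu): third position 2-fold.
Codon 2 ACT (Thr): third position 4-fold.
Codon 3 AAC (Asn): third position 2-fold.
Codon 4 CCC (Pro): third position 4-fold.
Codon 5 CCG (Pro): third position 4-fold.
Codon 6 GAT (Asp): third position 2-fold.
Codon 7 CCG (Pro): third position 4-fold.
Codon 8 GTC (Val): third position 4-fold.
Codon 9 GTC (Val): third position 4-fold.
Codon 10 CAT (His): third position 2-fold.
Four-fold degenerate third positions: 6.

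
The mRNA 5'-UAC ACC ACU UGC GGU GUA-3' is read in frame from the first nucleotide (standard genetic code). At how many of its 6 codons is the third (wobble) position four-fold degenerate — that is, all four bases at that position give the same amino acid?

4

Codon 1 UAC (Tyr): third position 2-fold.
Codon 2 ACC (Thr): third position 4-fold.
Codon 3 ACU (Thr): third position 4-fold.
Codon 4 UGC (Cys): third position 2-fold.
Codon 5 GGU (Gly): third position 4-fold.
Codon 6 GUA (Val): third position 4-fold.
Four-fold degenerate third positions: 4.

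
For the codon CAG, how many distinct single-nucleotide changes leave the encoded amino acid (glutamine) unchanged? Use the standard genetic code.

Position 1: none → 0 synonymous.
Position 2: none → 0 synonymous.
Position 3: CAA → 1 synonymous.
Total: 0 + 0 + 1 = 1.

1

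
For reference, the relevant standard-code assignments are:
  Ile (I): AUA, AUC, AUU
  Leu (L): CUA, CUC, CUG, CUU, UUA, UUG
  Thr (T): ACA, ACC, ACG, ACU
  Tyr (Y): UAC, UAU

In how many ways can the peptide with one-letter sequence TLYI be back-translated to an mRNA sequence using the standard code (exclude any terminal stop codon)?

144

Thr: 4 codons.
Leu: 6 codons.
Tyr: 2 codons.
Ile: 3 codons.
4 × 6 × 2 × 3 = 144.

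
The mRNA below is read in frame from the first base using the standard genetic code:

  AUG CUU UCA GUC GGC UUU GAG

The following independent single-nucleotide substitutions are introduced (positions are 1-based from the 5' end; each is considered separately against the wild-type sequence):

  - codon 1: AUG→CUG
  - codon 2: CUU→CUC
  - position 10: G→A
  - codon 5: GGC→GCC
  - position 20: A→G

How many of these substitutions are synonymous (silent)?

1

Codon 1: AUG (Met) → CUG (Leu) — missense.
Codon 2: CUU (Leu) → CUC (Leu) — synonymous.
Codon 4: GUC (Val) → AUC (Ile) — missense.
Codon 5: GGC (Gly) → GCC (Ala) — missense.
Codon 7: GAG (Glu) → GGG (Gly) — missense.
Synonymous: 1 of 5.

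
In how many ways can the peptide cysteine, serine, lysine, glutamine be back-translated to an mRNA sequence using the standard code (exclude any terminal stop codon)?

48

Cys: 2 codons.
Ser: 6 codons.
Lys: 2 codons.
Gln: 2 codons.
2 × 6 × 2 × 2 = 48.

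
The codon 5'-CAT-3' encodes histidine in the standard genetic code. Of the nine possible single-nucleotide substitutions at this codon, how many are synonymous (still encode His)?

1

Position 1: none → 0 synonymous.
Position 2: none → 0 synonymous.
Position 3: CAC → 1 synonymous.
Total: 0 + 0 + 1 = 1.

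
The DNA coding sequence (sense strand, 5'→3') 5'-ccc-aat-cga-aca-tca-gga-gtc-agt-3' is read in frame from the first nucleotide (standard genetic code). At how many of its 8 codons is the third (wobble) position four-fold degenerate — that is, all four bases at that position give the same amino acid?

Codon 1 CCC (Pro): third position 4-fold.
Codon 2 AAT (Asn): third position 2-fold.
Codon 3 CGA (Arg): third position 4-fold.
Codon 4 ACA (Thr): third position 4-fold.
Codon 5 TCA (Ser): third position 4-fold.
Codon 6 GGA (Gly): third position 4-fold.
Codon 7 GTC (Val): third position 4-fold.
Codon 8 AGT (Ser): third position 2-fold.
Four-fold degenerate third positions: 6.

6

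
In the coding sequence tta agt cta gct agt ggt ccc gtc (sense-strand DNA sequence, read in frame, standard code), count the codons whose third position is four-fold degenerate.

5

Codon 1 TTA (Leu): third position 2-fold.
Codon 2 AGT (Ser): third position 2-fold.
Codon 3 CTA (Leu): third position 4-fold.
Codon 4 GCT (Ala): third position 4-fold.
Codon 5 AGT (Ser): third position 2-fold.
Codon 6 GGT (Gly): third position 4-fold.
Codon 7 CCC (Pro): third position 4-fold.
Codon 8 GTC (Val): third position 4-fold.
Four-fold degenerate third positions: 5.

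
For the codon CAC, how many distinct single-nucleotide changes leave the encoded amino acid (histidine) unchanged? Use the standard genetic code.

Position 1: none → 0 synonymous.
Position 2: none → 0 synonymous.
Position 3: CAU → 1 synonymous.
Total: 0 + 0 + 1 = 1.

1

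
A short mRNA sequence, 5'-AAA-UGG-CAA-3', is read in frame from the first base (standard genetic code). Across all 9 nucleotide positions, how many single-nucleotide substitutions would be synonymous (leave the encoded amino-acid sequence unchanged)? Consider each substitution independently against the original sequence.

Codon 1 (AAA, Lys): 1 synonymous substitution.
Codon 2 (UGG, Trp): 0 synonymous substitutions.
Codon 3 (CAA, Gln): 1 synonymous substitution.
Total: 1 + 0 + 1 = 2.

2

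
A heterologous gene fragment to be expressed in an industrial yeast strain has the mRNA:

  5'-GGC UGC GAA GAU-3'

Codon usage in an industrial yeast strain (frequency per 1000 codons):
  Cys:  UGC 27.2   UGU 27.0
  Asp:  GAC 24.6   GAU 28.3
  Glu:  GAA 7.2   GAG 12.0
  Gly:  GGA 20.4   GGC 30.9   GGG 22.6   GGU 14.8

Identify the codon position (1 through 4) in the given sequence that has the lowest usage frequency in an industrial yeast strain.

Codon 1 GGC (Gly): 30.9 per 1000.
Codon 2 UGC (Cys): 27.2 per 1000.
Codon 3 GAA (Glu): 7.2 per 1000.
Codon 4 GAU (Asp): 28.3 per 1000.
Lowest frequency is 7.2 at codon 3.

3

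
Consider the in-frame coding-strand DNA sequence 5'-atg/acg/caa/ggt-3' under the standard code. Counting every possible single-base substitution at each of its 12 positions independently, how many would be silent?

7

Codon 1 (ATG, Met): 0 synonymous substitutions.
Codon 2 (ACG, Thr): 3 synonymous substitutions.
Codon 3 (CAA, Gln): 1 synonymous substitution.
Codon 4 (GGT, Gly): 3 synonymous substitutions.
Total: 0 + 3 + 1 + 3 = 7.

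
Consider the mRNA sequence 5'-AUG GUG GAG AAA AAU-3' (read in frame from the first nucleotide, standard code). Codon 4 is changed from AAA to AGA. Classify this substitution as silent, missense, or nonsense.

Position 11 falls in codon 4: AAA → Lys.
After the substitution the codon is AGA → Arg.
Lys ≠ Arg, so this is a missense mutation.

missense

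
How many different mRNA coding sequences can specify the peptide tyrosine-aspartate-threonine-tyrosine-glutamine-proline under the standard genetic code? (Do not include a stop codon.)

256

Tyr: 2 codons.
Asp: 2 codons.
Thr: 4 codons.
Tyr: 2 codons.
Gln: 2 codons.
Pro: 4 codons.
2 × 2 × 4 × 2 × 2 × 4 = 256.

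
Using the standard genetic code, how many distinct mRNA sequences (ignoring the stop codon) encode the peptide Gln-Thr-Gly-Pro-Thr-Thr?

2048

Gln: 2 codons.
Thr: 4 codons.
Gly: 4 codons.
Pro: 4 codons.
Thr: 4 codons.
Thr: 4 codons.
2 × 4 × 4 × 4 × 4 × 4 = 2048.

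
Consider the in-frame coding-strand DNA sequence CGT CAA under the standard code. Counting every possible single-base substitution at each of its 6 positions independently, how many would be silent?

4

Codon 1 (CGT, Arg): 3 synonymous substitutions.
Codon 2 (CAA, Gln): 1 synonymous substitution.
Total: 3 + 1 = 4.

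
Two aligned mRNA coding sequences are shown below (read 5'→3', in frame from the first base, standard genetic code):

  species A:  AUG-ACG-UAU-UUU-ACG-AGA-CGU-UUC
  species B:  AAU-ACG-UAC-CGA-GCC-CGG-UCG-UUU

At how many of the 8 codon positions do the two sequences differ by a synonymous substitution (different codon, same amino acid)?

3

Codon 1: AUG Met / AAU Asn — nonsynonymous.
Codon 2: ACG Thr / ACG Thr — identical.
Codon 3: UAU Tyr / UAC Tyr — synonymous.
Codon 4: UUU Phe / CGA Arg — nonsynonymous.
Codon 5: ACG Thr / GCC Ala — nonsynonymous.
Codon 6: AGA Arg / CGG Arg — synonymous.
Codon 7: CGU Arg / UCG Ser — nonsynonymous.
Codon 8: UUC Phe / UUU Phe — synonymous.
Synonymous differences: 3.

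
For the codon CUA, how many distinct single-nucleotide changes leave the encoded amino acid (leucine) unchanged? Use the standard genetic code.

Position 1: UUA → 1 synonymous.
Position 2: none → 0 synonymous.
Position 3: CUU, CUC, CUG → 3 synonymous.
Total: 1 + 0 + 3 = 4.

4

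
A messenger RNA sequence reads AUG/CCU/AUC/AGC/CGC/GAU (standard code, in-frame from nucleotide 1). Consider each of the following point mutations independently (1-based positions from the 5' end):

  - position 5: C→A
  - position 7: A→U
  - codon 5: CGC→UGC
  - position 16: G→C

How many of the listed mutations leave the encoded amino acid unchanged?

0

Codon 2: CCU (Pro) → CAU (His) — missense.
Codon 3: AUC (Ile) → UUC (Phe) — missense.
Codon 5: CGC (Arg) → UGC (Cys) — missense.
Codon 6: GAU (Asp) → CAU (His) — missense.
Synonymous: 0 of 4.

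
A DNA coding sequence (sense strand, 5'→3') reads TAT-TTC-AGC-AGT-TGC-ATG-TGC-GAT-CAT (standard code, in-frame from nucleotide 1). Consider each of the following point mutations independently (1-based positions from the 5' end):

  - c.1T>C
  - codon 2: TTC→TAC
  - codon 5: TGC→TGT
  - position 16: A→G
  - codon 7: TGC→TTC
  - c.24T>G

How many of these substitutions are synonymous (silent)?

1

Codon 1: TAT (Tyr) → CAT (His) — missense.
Codon 2: TTC (Phe) → TAC (Tyr) — missense.
Codon 5: TGC (Cys) → TGT (Cys) — synonymous.
Codon 6: ATG (Met) → GTG (Val) — missense.
Codon 7: TGC (Cys) → TTC (Phe) — missense.
Codon 8: GAT (Asp) → GAG (Glu) — missense.
Synonymous: 1 of 6.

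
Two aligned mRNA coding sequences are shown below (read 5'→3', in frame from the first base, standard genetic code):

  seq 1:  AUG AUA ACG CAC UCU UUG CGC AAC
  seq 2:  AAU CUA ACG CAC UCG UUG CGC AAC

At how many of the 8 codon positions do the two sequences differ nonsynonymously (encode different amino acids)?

Codon 1: AUG Met / AAU Asn — nonsynonymous.
Codon 2: AUA Ile / CUA Leu — nonsynonymous.
Codon 3: ACG Thr / ACG Thr — identical.
Codon 4: CAC His / CAC His — identical.
Codon 5: UCU Ser / UCG Ser — synonymous.
Codon 6: UUG Leu / UUG Leu — identical.
Codon 7: CGC Arg / CGC Arg — identical.
Codon 8: AAC Asn / AAC Asn — identical.
Nonsynonymous differences: 2.

2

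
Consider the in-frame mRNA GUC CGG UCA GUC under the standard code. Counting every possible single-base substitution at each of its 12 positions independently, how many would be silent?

13

Codon 1 (GUC, Val): 3 synonymous substitutions.
Codon 2 (CGG, Arg): 4 synonymous substitutions.
Codon 3 (UCA, Ser): 3 synonymous substitutions.
Codon 4 (GUC, Val): 3 synonymous substitutions.
Total: 3 + 4 + 3 + 3 = 13.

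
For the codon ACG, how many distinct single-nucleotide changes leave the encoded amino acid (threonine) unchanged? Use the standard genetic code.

Position 1: none → 0 synonymous.
Position 2: none → 0 synonymous.
Position 3: ACT, ACC, ACA → 3 synonymous.
Total: 0 + 0 + 3 = 3.

3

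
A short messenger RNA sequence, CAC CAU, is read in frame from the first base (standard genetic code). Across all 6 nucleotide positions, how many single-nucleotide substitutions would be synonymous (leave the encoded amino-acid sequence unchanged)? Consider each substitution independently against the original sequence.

2

Codon 1 (CAC, His): 1 synonymous substitution.
Codon 2 (CAU, His): 1 synonymous substitution.
Total: 1 + 1 = 2.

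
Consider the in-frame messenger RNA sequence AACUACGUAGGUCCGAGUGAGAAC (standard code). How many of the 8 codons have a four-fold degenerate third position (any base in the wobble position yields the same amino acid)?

Codon 1 AAC (Asn): third position 2-fold.
Codon 2 UAC (Tyr): third position 2-fold.
Codon 3 GUA (Val): third position 4-fold.
Codon 4 GGU (Gly): third position 4-fold.
Codon 5 CCG (Pro): third position 4-fold.
Codon 6 AGU (Ser): third position 2-fold.
Codon 7 GAG (Glu): third position 2-fold.
Codon 8 AAC (Asn): third position 2-fold.
Four-fold degenerate third positions: 3.

3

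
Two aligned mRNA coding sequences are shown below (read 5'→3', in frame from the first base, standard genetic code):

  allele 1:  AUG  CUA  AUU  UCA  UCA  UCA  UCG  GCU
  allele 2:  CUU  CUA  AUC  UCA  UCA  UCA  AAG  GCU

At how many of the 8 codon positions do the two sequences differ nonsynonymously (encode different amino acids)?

Codon 1: AUG Met / CUU Leu — nonsynonymous.
Codon 2: CUA Leu / CUA Leu — identical.
Codon 3: AUU Ile / AUC Ile — synonymous.
Codon 4: UCA Ser / UCA Ser — identical.
Codon 5: UCA Ser / UCA Ser — identical.
Codon 6: UCA Ser / UCA Ser — identical.
Codon 7: UCG Ser / AAG Lys — nonsynonymous.
Codon 8: GCU Ala / GCU Ala — identical.
Nonsynonymous differences: 2.

2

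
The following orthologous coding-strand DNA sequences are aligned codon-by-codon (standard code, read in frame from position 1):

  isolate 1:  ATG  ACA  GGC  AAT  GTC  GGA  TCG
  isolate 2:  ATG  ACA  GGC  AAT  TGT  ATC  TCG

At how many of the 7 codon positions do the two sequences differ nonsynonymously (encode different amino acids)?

2

Codon 1: ATG Met / ATG Met — identical.
Codon 2: ACA Thr / ACA Thr — identical.
Codon 3: GGC Gly / GGC Gly — identical.
Codon 4: AAT Asn / AAT Asn — identical.
Codon 5: GTC Val / TGT Cys — nonsynonymous.
Codon 6: GGA Gly / ATC Ile — nonsynonymous.
Codon 7: TCG Ser / TCG Ser — identical.
Nonsynonymous differences: 2.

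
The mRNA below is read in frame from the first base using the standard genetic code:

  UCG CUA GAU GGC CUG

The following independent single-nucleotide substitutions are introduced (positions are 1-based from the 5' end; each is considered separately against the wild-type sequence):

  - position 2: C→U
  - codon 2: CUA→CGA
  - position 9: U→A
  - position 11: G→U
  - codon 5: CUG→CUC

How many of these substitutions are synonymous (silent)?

1

Codon 1: UCG (Ser) → UUG (Leu) — missense.
Codon 2: CUA (Leu) → CGA (Arg) — missense.
Codon 3: GAU (Asp) → GAA (Glu) — missense.
Codon 4: GGC (Gly) → GUC (Val) — missense.
Codon 5: CUG (Leu) → CUC (Leu) — synonymous.
Synonymous: 1 of 5.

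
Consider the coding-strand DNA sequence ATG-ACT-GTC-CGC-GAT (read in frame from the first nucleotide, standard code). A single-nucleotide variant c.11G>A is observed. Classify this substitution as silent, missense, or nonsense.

missense

Position 11 falls in codon 4: CGC → Arg.
After the substitution the codon is CAC → His.
Arg ≠ His, so this is a missense mutation.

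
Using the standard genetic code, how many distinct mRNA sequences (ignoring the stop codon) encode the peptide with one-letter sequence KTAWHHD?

Lys: 2 codons.
Thr: 4 codons.
Ala: 4 codons.
Trp: 1 codon.
His: 2 codons.
His: 2 codons.
Asp: 2 codons.
2 × 4 × 4 × 1 × 2 × 2 × 2 = 256.

256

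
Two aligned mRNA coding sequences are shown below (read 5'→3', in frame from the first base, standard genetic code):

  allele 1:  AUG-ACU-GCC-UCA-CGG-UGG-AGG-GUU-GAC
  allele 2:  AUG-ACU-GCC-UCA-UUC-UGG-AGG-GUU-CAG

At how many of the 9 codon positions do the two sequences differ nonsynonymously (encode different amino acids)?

2

Codon 1: AUG Met / AUG Met — identical.
Codon 2: ACU Thr / ACU Thr — identical.
Codon 3: GCC Ala / GCC Ala — identical.
Codon 4: UCA Ser / UCA Ser — identical.
Codon 5: CGG Arg / UUC Phe — nonsynonymous.
Codon 6: UGG Trp / UGG Trp — identical.
Codon 7: AGG Arg / AGG Arg — identical.
Codon 8: GUU Val / GUU Val — identical.
Codon 9: GAC Asp / CAG Gln — nonsynonymous.
Nonsynonymous differences: 2.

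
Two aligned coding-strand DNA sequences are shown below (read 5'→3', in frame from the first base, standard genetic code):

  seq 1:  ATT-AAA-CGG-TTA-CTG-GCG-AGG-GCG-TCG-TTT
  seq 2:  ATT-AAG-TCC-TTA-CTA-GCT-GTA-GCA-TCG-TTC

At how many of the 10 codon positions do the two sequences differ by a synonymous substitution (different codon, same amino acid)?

5

Codon 1: ATT Ile / ATT Ile — identical.
Codon 2: AAA Lys / AAG Lys — synonymous.
Codon 3: CGG Arg / TCC Ser — nonsynonymous.
Codon 4: TTA Leu / TTA Leu — identical.
Codon 5: CTG Leu / CTA Leu — synonymous.
Codon 6: GCG Ala / GCT Ala — synonymous.
Codon 7: AGG Arg / GTA Val — nonsynonymous.
Codon 8: GCG Ala / GCA Ala — synonymous.
Codon 9: TCG Ser / TCG Ser — identical.
Codon 10: TTT Phe / TTC Phe — synonymous.
Synonymous differences: 5.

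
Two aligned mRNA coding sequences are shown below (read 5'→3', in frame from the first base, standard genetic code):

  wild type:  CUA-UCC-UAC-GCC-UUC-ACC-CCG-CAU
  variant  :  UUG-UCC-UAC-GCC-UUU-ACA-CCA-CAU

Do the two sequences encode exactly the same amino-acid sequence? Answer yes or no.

Codon 1: CUA Leu / UUG Leu — synonymous.
Codon 2: UCC Ser / UCC Ser — identical.
Codon 3: UAC Tyr / UAC Tyr — identical.
Codon 4: GCC Ala / GCC Ala — identical.
Codon 5: UUC Phe / UUU Phe — synonymous.
Codon 6: ACC Thr / ACA Thr — synonymous.
Codon 7: CCG Pro / CCA Pro — synonymous.
Codon 8: CAU His / CAU His — identical.
Nonsynonymous differences: 0 → same protein.

yes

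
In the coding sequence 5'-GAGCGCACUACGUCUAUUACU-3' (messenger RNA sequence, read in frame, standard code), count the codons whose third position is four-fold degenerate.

Codon 1 GAG (Glu): third position 2-fold.
Codon 2 CGC (Arg): third position 4-fold.
Codon 3 ACU (Thr): third position 4-fold.
Codon 4 ACG (Thr): third position 4-fold.
Codon 5 UCU (Ser): third position 4-fold.
Codon 6 AUU (Ile): third position 3-fold.
Codon 7 ACU (Thr): third position 4-fold.
Four-fold degenerate third positions: 5.

5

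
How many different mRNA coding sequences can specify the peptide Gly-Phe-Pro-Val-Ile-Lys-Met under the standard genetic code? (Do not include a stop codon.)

Gly: 4 codons.
Phe: 2 codons.
Pro: 4 codons.
Val: 4 codons.
Ile: 3 codons.
Lys: 2 codons.
Met: 1 codon.
4 × 2 × 4 × 4 × 3 × 2 × 1 = 768.

768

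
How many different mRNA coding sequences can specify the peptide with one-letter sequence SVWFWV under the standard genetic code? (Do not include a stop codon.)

192

Ser: 6 codons.
Val: 4 codons.
Trp: 1 codon.
Phe: 2 codons.
Trp: 1 codon.
Val: 4 codons.
6 × 4 × 1 × 2 × 1 × 4 = 192.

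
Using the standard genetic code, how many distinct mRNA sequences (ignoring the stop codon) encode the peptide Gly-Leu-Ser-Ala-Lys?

Gly: 4 codons.
Leu: 6 codons.
Ser: 6 codons.
Ala: 4 codons.
Lys: 2 codons.
4 × 6 × 6 × 4 × 2 = 1152.

1152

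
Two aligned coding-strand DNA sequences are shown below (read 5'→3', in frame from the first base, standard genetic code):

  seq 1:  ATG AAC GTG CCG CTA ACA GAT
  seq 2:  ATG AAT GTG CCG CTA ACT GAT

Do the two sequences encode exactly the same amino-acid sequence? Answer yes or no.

yes

Codon 1: ATG Met / ATG Met — identical.
Codon 2: AAC Asn / AAT Asn — synonymous.
Codon 3: GTG Val / GTG Val — identical.
Codon 4: CCG Pro / CCG Pro — identical.
Codon 5: CTA Leu / CTA Leu — identical.
Codon 6: ACA Thr / ACT Thr — synonymous.
Codon 7: GAT Asp / GAT Asp — identical.
Nonsynonymous differences: 0 → same protein.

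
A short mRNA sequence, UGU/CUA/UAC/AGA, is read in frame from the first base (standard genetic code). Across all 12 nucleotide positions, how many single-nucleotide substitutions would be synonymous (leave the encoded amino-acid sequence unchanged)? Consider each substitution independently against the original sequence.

Codon 1 (UGU, Cys): 1 synonymous substitution.
Codon 2 (CUA, Leu): 4 synonymous substitutions.
Codon 3 (UAC, Tyr): 1 synonymous substitution.
Codon 4 (AGA, Arg): 2 synonymous substitutions.
Total: 1 + 4 + 1 + 2 = 8.

8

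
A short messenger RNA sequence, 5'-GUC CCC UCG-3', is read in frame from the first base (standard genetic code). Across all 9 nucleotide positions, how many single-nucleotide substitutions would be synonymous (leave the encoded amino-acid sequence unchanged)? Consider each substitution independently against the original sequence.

Codon 1 (GUC, Val): 3 synonymous substitutions.
Codon 2 (CCC, Pro): 3 synonymous substitutions.
Codon 3 (UCG, Ser): 3 synonymous substitutions.
Total: 3 + 3 + 3 = 9.

9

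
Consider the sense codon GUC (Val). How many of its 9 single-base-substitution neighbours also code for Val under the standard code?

Position 1: none → 0 synonymous.
Position 2: none → 0 synonymous.
Position 3: GUU, GUA, GUG → 3 synonymous.
Total: 0 + 0 + 3 = 3.

3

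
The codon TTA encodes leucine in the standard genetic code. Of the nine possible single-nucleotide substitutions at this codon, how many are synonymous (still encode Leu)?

Position 1: CTA → 1 synonymous.
Position 2: none → 0 synonymous.
Position 3: TTG → 1 synonymous.
Total: 1 + 0 + 1 = 2.

2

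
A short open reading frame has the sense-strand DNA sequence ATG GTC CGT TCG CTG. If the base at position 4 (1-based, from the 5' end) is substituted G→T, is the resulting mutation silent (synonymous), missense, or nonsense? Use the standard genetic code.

missense

Position 4 falls in codon 2: GTC → Val.
After the substitution the codon is TTC → Phe.
Val ≠ Phe, so this is a missense mutation.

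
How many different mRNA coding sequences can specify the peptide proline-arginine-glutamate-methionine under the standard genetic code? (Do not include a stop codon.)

Pro: 4 codons.
Arg: 6 codons.
Glu: 2 codons.
Met: 1 codon.
4 × 6 × 2 × 1 = 48.

48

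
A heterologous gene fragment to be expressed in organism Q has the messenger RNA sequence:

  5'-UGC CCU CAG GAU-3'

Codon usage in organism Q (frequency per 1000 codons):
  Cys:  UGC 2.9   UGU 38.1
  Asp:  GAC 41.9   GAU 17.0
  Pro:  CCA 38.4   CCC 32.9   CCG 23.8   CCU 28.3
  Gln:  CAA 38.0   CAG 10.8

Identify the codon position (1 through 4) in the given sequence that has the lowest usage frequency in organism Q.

1

Codon 1 UGC (Cys): 2.9 per 1000.
Codon 2 CCU (Pro): 28.3 per 1000.
Codon 3 CAG (Gln): 10.8 per 1000.
Codon 4 GAU (Asp): 17.0 per 1000.
Lowest frequency is 2.9 at codon 1.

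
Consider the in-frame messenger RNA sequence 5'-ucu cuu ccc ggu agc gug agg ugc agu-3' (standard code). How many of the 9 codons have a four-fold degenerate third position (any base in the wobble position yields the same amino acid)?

Codon 1 UCU (Ser): third position 4-fold.
Codon 2 CUU (Leu): third position 4-fold.
Codon 3 CCC (Pro): third position 4-fold.
Codon 4 GGU (Gly): third position 4-fold.
Codon 5 AGC (Ser): third position 2-fold.
Codon 6 GUG (Val): third position 4-fold.
Codon 7 AGG (Arg): third position 2-fold.
Codon 8 UGC (Cys): third position 2-fold.
Codon 9 AGU (Ser): third position 2-fold.
Four-fold degenerate third positions: 5.

5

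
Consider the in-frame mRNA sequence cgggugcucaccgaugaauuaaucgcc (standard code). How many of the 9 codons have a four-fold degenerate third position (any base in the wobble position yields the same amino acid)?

Codon 1 CGG (Arg): third position 4-fold.
Codon 2 GUG (Val): third position 4-fold.
Codon 3 CUC (Leu): third position 4-fold.
Codon 4 ACC (Thr): third position 4-fold.
Codon 5 GAU (Asp): third position 2-fold.
Codon 6 GAA (Glu): third position 2-fold.
Codon 7 UUA (Leu): third position 2-fold.
Codon 8 AUC (Ile): third position 3-fold.
Codon 9 GCC (Ala): third position 4-fold.
Four-fold degenerate third positions: 5.

5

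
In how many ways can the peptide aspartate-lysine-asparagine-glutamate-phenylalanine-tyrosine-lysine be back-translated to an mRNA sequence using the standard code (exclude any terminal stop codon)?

128

Asp: 2 codons.
Lys: 2 codons.
Asn: 2 codons.
Glu: 2 codons.
Phe: 2 codons.
Tyr: 2 codons.
Lys: 2 codons.
2 × 2 × 2 × 2 × 2 × 2 × 2 = 128.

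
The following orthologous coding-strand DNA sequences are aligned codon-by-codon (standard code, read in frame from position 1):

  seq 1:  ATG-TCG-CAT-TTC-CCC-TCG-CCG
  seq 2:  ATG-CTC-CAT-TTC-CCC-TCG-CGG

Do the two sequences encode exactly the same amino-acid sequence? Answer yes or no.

Codon 1: ATG Met / ATG Met — identical.
Codon 2: TCG Ser / CTC Leu — nonsynonymous.
Codon 3: CAT His / CAT His — identical.
Codon 4: TTC Phe / TTC Phe — identical.
Codon 5: CCC Pro / CCC Pro — identical.
Codon 6: TCG Ser / TCG Ser — identical.
Codon 7: CCG Pro / CGG Arg — nonsynonymous.
Nonsynonymous differences: 2 → different protein.

no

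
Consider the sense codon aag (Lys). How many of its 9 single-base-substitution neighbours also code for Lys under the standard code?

1

Position 1: none → 0 synonymous.
Position 2: none → 0 synonymous.
Position 3: AAA → 1 synonymous.
Total: 0 + 0 + 1 = 1.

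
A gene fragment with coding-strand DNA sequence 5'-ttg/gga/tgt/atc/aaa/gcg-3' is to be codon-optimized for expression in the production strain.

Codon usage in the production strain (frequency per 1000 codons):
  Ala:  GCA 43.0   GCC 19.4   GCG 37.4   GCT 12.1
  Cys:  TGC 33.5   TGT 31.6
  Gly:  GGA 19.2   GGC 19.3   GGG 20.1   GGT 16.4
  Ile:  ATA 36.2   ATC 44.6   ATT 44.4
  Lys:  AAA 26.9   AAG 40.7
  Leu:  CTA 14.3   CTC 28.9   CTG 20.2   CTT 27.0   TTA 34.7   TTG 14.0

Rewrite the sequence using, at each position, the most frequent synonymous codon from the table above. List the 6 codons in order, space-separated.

Codon 1 (Leu): best is TTA at 34.7.
Codon 2 (Gly): best is GGG at 20.1.
Codon 3 (Cys): best is TGC at 33.5.
Codon 4 (Ile): best is ATC at 44.6.
Codon 5 (Lys): best is AAG at 40.7.
Codon 6 (Ala): best is GCA at 43.0.

TTA GGG TGC ATC AAG GCA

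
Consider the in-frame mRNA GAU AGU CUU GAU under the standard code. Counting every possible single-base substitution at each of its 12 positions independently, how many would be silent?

6

Codon 1 (GAU, Asp): 1 synonymous substitution.
Codon 2 (AGU, Ser): 1 synonymous substitution.
Codon 3 (CUU, Leu): 3 synonymous substitutions.
Codon 4 (GAU, Asp): 1 synonymous substitution.
Total: 1 + 1 + 3 + 1 = 6.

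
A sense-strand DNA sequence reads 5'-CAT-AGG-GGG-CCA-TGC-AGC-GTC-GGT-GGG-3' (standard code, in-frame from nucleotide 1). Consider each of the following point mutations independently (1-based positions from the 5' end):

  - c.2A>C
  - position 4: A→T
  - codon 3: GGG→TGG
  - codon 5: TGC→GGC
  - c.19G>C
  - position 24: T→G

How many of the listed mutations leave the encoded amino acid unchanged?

1

Codon 1: CAT (His) → CCT (Pro) — missense.
Codon 2: AGG (Arg) → TGG (Trp) — missense.
Codon 3: GGG (Gly) → TGG (Trp) — missense.
Codon 5: TGC (Cys) → GGC (Gly) — missense.
Codon 7: GTC (Val) → CTC (Leu) — missense.
Codon 8: GGT (Gly) → GGG (Gly) — synonymous.
Synonymous: 1 of 6.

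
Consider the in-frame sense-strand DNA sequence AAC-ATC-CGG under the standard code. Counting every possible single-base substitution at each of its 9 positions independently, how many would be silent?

7

Codon 1 (AAC, Asn): 1 synonymous substitution.
Codon 2 (ATC, Ile): 2 synonymous substitutions.
Codon 3 (CGG, Arg): 4 synonymous substitutions.
Total: 1 + 2 + 4 = 7.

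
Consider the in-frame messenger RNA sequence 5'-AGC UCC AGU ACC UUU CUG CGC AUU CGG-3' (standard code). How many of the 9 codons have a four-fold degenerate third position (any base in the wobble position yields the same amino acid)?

5

Codon 1 AGC (Ser): third position 2-fold.
Codon 2 UCC (Ser): third position 4-fold.
Codon 3 AGU (Ser): third position 2-fold.
Codon 4 ACC (Thr): third position 4-fold.
Codon 5 UUU (Phe): third position 2-fold.
Codon 6 CUG (Leu): third position 4-fold.
Codon 7 CGC (Arg): third position 4-fold.
Codon 8 AUU (Ile): third position 3-fold.
Codon 9 CGG (Arg): third position 4-fold.
Four-fold degenerate third positions: 5.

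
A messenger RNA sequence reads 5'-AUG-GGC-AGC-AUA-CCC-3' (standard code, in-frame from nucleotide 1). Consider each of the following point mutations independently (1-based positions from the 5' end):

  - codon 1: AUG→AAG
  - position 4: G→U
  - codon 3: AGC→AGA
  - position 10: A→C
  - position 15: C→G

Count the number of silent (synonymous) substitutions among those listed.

Codon 1: AUG (Met) → AAG (Lys) — missense.
Codon 2: GGC (Gly) → UGC (Cys) — missense.
Codon 3: AGC (Ser) → AGA (Arg) — missense.
Codon 4: AUA (Ile) → CUA (Leu) — missense.
Codon 5: CCC (Pro) → CCG (Pro) — synonymous.
Synonymous: 1 of 5.

1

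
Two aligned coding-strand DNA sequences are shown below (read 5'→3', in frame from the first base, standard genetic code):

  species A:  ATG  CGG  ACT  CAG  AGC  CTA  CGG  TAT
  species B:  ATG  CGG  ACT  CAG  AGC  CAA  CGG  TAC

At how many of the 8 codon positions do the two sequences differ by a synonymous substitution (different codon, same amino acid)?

Codon 1: ATG Met / ATG Met — identical.
Codon 2: CGG Arg / CGG Arg — identical.
Codon 3: ACT Thr / ACT Thr — identical.
Codon 4: CAG Gln / CAG Gln — identical.
Codon 5: AGC Ser / AGC Ser — identical.
Codon 6: CTA Leu / CAA Gln — nonsynonymous.
Codon 7: CGG Arg / CGG Arg — identical.
Codon 8: TAT Tyr / TAC Tyr — synonymous.
Synonymous differences: 1.

1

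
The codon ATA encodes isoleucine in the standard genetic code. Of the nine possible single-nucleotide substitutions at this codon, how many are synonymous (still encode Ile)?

Position 1: none → 0 synonymous.
Position 2: none → 0 synonymous.
Position 3: ATT, ATC → 2 synonymous.
Total: 0 + 0 + 2 = 2.

2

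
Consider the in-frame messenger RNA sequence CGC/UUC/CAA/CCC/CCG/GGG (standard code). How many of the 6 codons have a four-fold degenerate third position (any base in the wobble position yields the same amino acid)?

4

Codon 1 CGC (Arg): third position 4-fold.
Codon 2 UUC (Phe): third position 2-fold.
Codon 3 CAA (Gln): third position 2-fold.
Codon 4 CCC (Pro): third position 4-fold.
Codon 5 CCG (Pro): third position 4-fold.
Codon 6 GGG (Gly): third position 4-fold.
Four-fold degenerate third positions: 4.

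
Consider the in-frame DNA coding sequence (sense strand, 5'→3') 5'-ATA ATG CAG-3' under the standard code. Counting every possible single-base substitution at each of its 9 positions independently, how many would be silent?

3

Codon 1 (ATA, Ile): 2 synonymous substitutions.
Codon 2 (ATG, Met): 0 synonymous substitutions.
Codon 3 (CAG, Gln): 1 synonymous substitution.
Total: 2 + 0 + 1 = 3.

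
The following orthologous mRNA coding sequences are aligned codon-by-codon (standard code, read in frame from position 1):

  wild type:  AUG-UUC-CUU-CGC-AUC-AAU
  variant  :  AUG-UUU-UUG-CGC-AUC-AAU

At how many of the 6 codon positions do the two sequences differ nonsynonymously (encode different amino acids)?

Codon 1: AUG Met / AUG Met — identical.
Codon 2: UUC Phe / UUU Phe — synonymous.
Codon 3: CUU Leu / UUG Leu — synonymous.
Codon 4: CGC Arg / CGC Arg — identical.
Codon 5: AUC Ile / AUC Ile — identical.
Codon 6: AAU Asn / AAU Asn — identical.
Nonsynonymous differences: 0.

0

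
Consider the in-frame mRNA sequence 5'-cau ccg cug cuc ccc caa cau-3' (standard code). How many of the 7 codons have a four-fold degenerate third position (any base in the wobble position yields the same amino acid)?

Codon 1 CAU (His): third position 2-fold.
Codon 2 CCG (Pro): third position 4-fold.
Codon 3 CUG (Leu): third position 4-fold.
Codon 4 CUC (Leu): third position 4-fold.
Codon 5 CCC (Pro): third position 4-fold.
Codon 6 CAA (Gln): third position 2-fold.
Codon 7 CAU (His): third position 2-fold.
Four-fold degenerate third positions: 4.

4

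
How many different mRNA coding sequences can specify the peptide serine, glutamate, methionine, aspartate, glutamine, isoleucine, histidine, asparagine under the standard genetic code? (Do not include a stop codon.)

576

Ser: 6 codons.
Glu: 2 codons.
Met: 1 codon.
Asp: 2 codons.
Gln: 2 codons.
Ile: 3 codons.
His: 2 codons.
Asn: 2 codons.
6 × 2 × 1 × 2 × 2 × 3 × 2 × 2 = 576.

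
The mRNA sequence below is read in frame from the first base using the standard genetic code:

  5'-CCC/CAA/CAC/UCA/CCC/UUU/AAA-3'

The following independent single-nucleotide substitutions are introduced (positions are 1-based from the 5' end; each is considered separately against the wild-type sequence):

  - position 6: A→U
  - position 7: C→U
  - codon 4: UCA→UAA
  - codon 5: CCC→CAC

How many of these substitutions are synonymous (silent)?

0

Codon 2: CAA (Gln) → CAU (His) — missense.
Codon 3: CAC (His) → UAC (Tyr) — missense.
Codon 4: UCA (Ser) → UAA (Stop) — nonsense.
Codon 5: CCC (Pro) → CAC (His) — missense.
Synonymous: 0 of 4.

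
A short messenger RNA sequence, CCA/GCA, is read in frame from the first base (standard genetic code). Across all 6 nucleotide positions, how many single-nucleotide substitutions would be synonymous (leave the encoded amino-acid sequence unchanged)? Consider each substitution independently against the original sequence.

6

Codon 1 (CCA, Pro): 3 synonymous substitutions.
Codon 2 (GCA, Ala): 3 synonymous substitutions.
Total: 3 + 3 = 6.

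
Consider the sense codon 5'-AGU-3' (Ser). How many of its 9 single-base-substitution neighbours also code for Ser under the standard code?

Position 1: none → 0 synonymous.
Position 2: none → 0 synonymous.
Position 3: AGC → 1 synonymous.
Total: 0 + 0 + 1 = 1.

1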